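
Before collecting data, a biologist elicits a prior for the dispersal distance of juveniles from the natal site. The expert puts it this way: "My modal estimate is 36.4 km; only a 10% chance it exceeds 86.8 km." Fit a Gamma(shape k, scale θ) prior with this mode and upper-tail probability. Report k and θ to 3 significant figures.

Gamma(k,θ) with k>1 has mode (k−1)θ, so θ = 36.4/(k−1).
Need P(X < 86.8) = 0.9 with θ tied to k this way. Start at k = 2, θ = 36.4: P(X<86.8) ≈ 0.688.
Too low — raise k to concentrate. Iterating converges to k ≈ 3.55.
Then θ = 36.4/(3.55−1) ≈ 14.3.

k ≈ 3.55, θ ≈ 14.3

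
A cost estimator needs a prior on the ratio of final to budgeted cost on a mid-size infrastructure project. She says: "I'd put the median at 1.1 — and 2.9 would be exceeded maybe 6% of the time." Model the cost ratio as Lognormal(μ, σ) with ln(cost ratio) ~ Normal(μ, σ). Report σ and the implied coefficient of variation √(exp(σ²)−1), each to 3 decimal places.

σ ≈ 0.623, CV ≈ 0.689

If T ~ Lognormal(μ,σ) then ln T ~ Normal(μ,σ), so the p-quantile of ln T is μ + z_p·σ.
ln(1.1) = 0.09531 and ln(2.9) = 1.065; z_{0.5} = 0, z_{0.94} = 1.555.
σ = (1.065 − 0.09531)/(1.555 − (0)) = 0.623.
μ = 0.09531 − (0)·0.623 = 0.095.
CV = √(exp(σ²)−1) = √(exp(0.3888)−1) = 0.689.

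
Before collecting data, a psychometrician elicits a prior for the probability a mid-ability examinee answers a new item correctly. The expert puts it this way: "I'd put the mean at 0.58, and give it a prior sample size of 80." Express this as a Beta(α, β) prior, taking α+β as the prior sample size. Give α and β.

Under the effective-sample-size interpretation, Beta(α, β) has prior mean α/(α+β) and prior sample size α+β.
So α+β = 80 and α/(α+β) = 0.58, giving α = 0.58·80 = 46.4 and β = 80 − 46.4 = 33.6.

α = 46.4, β = 33.6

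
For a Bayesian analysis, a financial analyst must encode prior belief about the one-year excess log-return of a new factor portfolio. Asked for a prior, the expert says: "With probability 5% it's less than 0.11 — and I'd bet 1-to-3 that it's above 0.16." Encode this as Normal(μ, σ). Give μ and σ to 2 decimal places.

The p-quantile of Normal(μ,σ) is μ + z_p·σ, with z_{0.05} = -1.645 and z_{0.75} = 0.6745.
Eliminate σ: μ = (z₂·x₁ − z₁·x₂)/(z₂ − z₁) = (0.6745·0.11 − (-1.645)·0.16)/2.319 = 0.15.
Then σ = (x₂ − x₁)/(z₂ − z₁) = (0.16 − 0.11)/2.319 = 0.02.

μ = 0.15, σ = 0.02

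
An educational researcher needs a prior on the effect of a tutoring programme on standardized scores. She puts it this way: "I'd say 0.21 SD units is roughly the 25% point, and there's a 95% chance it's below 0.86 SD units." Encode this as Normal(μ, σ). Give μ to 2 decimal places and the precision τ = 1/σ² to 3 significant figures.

μ = 0.40, τ = 12.7

For Normal(μ,σ), the p-quantile is μ + z_p·σ. Here z_{0.25} = -0.6745, z_{0.95} = 1.645.
So 0.21 = μ − 0.6745σ and 0.86 = μ + 1.645σ.
Subtracting: σ = (0.86 − 0.21)/(1.645 − (-0.6745)) = 0.28.
Then μ = 0.21 − (-0.6745)·0.28 = 0.40.
Precision τ = 1/σ² = 1/0.2803² = 12.7.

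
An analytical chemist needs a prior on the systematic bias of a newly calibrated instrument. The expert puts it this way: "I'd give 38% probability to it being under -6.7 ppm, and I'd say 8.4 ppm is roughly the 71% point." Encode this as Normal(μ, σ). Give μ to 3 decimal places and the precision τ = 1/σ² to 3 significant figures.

For Normal(μ,σ), the p-quantile is μ + z_p·σ. Here z_{0.38} = -0.3055, z_{0.71} = 0.5534.
So -6.7 = μ − 0.3055σ and 8.4 = μ + 0.5534σ.
Subtracting: σ = (8.4 − -6.7)/(0.5534 − (-0.3055)) = 17.581.
Then μ = -6.7 − (-0.3055)·17.581 = -1.329.
Precision τ = 1/σ² = 1/17.58² = 0.00324.

μ = -1.329, τ = 0.00324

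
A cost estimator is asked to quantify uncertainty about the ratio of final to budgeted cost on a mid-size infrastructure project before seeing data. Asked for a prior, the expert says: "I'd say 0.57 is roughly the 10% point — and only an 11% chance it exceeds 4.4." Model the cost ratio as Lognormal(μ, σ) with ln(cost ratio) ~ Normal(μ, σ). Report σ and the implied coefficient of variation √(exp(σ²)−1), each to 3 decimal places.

σ ≈ 0.815, CV ≈ 0.971

If T ~ Lognormal(μ,σ) then ln T ~ Normal(μ,σ), so the p-quantile of ln T is μ + z_p·σ.
ln(0.57) = -0.5621 and ln(4.4) = 1.482; z_{0.1} = -1.282, z_{0.89} = 1.227.
σ = (1.482 − -0.5621)/(1.227 − (-1.282)) = 0.815.
μ = -0.5621 − (-1.282)·0.815 = 0.482.
CV = √(exp(σ²)−1) = √(exp(0.6640)−1) = 0.971.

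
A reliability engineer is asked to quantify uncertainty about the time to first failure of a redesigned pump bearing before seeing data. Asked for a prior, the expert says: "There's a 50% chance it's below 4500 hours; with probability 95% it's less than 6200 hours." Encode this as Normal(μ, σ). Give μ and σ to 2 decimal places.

For Normal(μ,σ), the p-quantile is μ + z_p·σ. Here z_{0.5} = 0, z_{0.95} = 1.645.
So 4500 = μ + 0σ and 6200 = μ + 1.645σ.
Subtracting: σ = (6200 − 4500)/(1.645 − (0)) = 1033.53.
Then μ = 4500 − (0)·1033.53 = 4500.00.

μ = 4500.00, σ = 1033.53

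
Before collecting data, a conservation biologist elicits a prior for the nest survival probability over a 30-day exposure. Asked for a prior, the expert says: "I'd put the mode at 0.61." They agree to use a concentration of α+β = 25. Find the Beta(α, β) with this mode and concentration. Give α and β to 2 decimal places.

α = 15.03, β = 9.97

For α,β > 1 the Beta mode is (α−1)/(α+β−2). With α+β = 25, the mode is (α−1)/23.
Set (α−1)/23 = 0.61 → α = 1 + 0.61·23 = 15.03.
β = 25 − α = 9.97.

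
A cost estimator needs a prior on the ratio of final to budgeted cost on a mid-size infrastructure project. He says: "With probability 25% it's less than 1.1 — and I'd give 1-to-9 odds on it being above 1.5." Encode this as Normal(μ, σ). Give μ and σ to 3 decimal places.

μ = 1.238, σ = 0.204

The p-quantile of Normal(μ,σ) is μ + z_p·σ, with z_{0.25} = -0.6745 and z_{0.9} = 1.282.
Eliminate σ: μ = (z₂·x₁ − z₁·x₂)/(z₂ − z₁) = (1.282·1.1 − (-0.6745)·1.5)/1.956 = 1.238.
Then σ = (x₂ − x₁)/(z₂ − z₁) = (1.5 − 1.1)/1.956 = 0.204.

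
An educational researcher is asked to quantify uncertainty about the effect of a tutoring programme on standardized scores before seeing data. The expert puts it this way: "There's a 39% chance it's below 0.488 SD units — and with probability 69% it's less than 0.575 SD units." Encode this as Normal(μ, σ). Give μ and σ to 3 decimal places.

μ = 0.519, σ = 0.112

For Normal(μ,σ), the p-quantile is μ + z_p·σ. Here z_{0.39} = -0.2793, z_{0.69} = 0.4959.
So 0.488 = μ − 0.2793σ and 0.575 = μ + 0.4959σ.
Subtracting: σ = (0.575 − 0.488)/(0.4959 − (-0.2793)) = 0.112.
Then μ = 0.488 − (-0.2793)·0.112 = 0.519.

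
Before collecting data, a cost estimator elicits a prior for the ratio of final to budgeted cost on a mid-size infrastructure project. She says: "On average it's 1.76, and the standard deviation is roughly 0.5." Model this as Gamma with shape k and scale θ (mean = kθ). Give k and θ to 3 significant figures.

For Gamma(k, scale θ): mean = kθ, variance = kθ², so CV = 1/√k.
CV = SD/mean = 0.5/1.76 = 0.2841, hence k = 1/CV² = 12.4.
Then θ = mean/k = 1.76/12.4 = 0.142.

k ≈ 12.4, θ ≈ 0.142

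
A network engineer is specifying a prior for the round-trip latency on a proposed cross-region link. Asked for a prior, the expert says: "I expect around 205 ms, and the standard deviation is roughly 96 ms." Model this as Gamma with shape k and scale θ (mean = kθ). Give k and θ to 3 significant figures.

For Gamma(k, scale θ): mean = kθ, variance = kθ², so CV = 1/√k.
CV = SD/mean = 96/205 = 0.4683, hence k = 1/CV² = 4.56.
Then θ = mean/k = 205/4.56 = 45.

k ≈ 4.56, θ ≈ 45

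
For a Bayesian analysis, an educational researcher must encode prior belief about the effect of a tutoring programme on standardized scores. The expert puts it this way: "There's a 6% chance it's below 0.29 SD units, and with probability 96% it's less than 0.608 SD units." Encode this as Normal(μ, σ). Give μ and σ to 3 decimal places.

For Normal(μ,σ), the p-quantile is μ + z_p·σ. Here z_{0.06} = -1.555, z_{0.96} = 1.751.
So 0.29 = μ − 1.555σ and 0.608 = μ + 1.751σ.
Subtracting: σ = (0.608 − 0.29)/(1.751 − (-1.555)) = 0.096.
Then μ = 0.29 − (-1.555)·0.096 = 0.440.

μ = 0.440, σ = 0.096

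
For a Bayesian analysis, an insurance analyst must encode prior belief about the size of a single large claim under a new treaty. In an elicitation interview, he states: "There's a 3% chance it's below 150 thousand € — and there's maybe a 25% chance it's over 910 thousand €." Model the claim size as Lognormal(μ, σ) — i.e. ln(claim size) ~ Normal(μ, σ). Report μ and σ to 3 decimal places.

If T ~ Lognormal(μ,σ) then ln T ~ Normal(μ,σ), so the p-quantile of ln T is μ + z_p·σ.
ln(150) = 5.011 and ln(910) = 6.813; z_{0.03} = -1.881, z_{0.75} = 0.6745.
σ = (6.813 − 5.011)/(0.6745 − (-1.881)) = 0.706.
μ = 5.011 − (-1.881)·0.706 = 6.338.

μ ≈ 6.338, σ ≈ 0.706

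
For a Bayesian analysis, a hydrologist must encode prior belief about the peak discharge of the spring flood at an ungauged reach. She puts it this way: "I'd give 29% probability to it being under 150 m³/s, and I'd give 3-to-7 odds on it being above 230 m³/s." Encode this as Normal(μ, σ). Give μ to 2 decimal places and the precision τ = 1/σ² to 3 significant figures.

μ = 191.08, τ = 0.000182

For Normal(μ,σ), the p-quantile is μ + z_p·σ. Here z_{0.29} = -0.5534, z_{0.7} = 0.5244.
So 150 = μ − 0.5534σ and 230 = μ + 0.5244σ.
Subtracting: σ = (230 − 150)/(0.5244 − (-0.5534)) = 74.23.
Then μ = 150 − (-0.5534)·74.23 = 191.08.
Precision τ = 1/σ² = 1/74.23² = 0.000182.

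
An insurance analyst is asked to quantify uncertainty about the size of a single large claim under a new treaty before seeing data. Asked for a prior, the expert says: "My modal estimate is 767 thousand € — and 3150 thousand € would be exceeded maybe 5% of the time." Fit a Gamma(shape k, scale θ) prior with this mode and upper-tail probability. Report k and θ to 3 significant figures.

k ≈ 2.25, θ ≈ 612

Gamma(k,θ) with k>1 has mode (k−1)θ, so θ = 767/(k−1).
Need P(X < 3150) = 0.95 with θ tied to k this way. Start at k = 2, θ = 767: P(X<3150) ≈ 0.916.
Too low — raise k to concentrate. Iterating converges to k ≈ 2.25.
Then θ = 767/(2.25−1) ≈ 612.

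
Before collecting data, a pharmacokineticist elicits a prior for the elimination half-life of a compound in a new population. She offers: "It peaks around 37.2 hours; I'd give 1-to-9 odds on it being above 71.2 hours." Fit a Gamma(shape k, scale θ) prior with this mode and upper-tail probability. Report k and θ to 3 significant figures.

Gamma(k,θ) with k>1 has mode (k−1)θ, so θ = 37.2/(k−1).
Need P(X < 71.2) = 0.9 with θ tied to k this way. Start at k = 2, θ = 37.2: P(X<71.2) ≈ 0.570.
Too low — raise k to concentrate. Iterating converges to k ≈ 5.54.
Then θ = 37.2/(5.54−1) ≈ 8.2.

k ≈ 5.54, θ ≈ 8.2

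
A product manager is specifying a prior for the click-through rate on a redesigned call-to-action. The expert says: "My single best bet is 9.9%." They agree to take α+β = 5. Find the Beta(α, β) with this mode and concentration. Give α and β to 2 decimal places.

For α,β > 1 the Beta mode is (α−1)/(α+β−2). With α+β = 5, the mode is (α−1)/3.
Set (α−1)/3 = 0.099 → α = 1 + 0.099·3 = 1.30.
β = 5 − α = 3.70.

α = 1.30, β = 3.70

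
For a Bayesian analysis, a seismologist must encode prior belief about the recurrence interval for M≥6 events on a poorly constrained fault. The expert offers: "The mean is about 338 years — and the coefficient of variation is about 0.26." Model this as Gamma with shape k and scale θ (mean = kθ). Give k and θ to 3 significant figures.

For Gamma(k, scale θ): mean = kθ, variance = kθ², so CV = 1/√k.
CV = 0.26, hence k = 1/CV² = 14.8.
Then θ = mean/k = 338/14.8 = 22.8.

k ≈ 14.8, θ ≈ 22.8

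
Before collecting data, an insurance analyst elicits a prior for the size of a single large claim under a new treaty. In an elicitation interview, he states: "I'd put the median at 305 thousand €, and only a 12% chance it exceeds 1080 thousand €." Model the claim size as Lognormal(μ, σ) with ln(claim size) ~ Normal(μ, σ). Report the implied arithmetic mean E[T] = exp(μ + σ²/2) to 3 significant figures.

If T ~ Lognormal(μ,σ) then ln T ~ Normal(μ,σ), so the p-quantile of ln T is μ + z_p·σ.
ln(305) = 5.72 and ln(1080) = 6.985; z_{0.5} = 0, z_{0.88} = 1.175.
σ = (6.985 − 5.72)/(1.175 − (0)) = 1.076.
μ = 5.72 − (0)·1.076 = 5.720.
E[T] = exp(μ + σ²/2) = exp(5.720 + 0.5790) = 544 thousand €.

E[T] ≈ 544 thousand €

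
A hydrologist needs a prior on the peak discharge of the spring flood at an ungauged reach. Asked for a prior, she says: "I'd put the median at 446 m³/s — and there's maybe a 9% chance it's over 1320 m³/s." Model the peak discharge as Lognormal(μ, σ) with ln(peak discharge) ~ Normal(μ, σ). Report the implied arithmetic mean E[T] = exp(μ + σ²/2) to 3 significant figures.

E[T] ≈ 619 m³/s

If T ~ Lognormal(μ,σ) then ln T ~ Normal(μ,σ), so the p-quantile of ln T is μ + z_p·σ.
ln(446) = 6.1 and ln(1320) = 7.185; z_{0.5} = 0, z_{0.91} = 1.341.
σ = (7.185 − 6.1)/(1.341 − (0)) = 0.809.
μ = 6.1 − (0)·0.809 = 6.100.
E[T] = exp(μ + σ²/2) = exp(6.100 + 0.3275) = 619 m³/s.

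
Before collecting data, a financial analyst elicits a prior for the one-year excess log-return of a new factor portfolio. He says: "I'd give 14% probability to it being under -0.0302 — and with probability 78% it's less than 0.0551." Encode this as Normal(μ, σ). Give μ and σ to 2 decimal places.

For Normal(μ,σ), the p-quantile is μ + z_p·σ. Here z_{0.14} = -1.08, z_{0.78} = 0.7722.
So -0.0302 = μ − 1.08σ and 0.0551 = μ + 0.7722σ.
Subtracting: σ = (0.0551 − -0.0302)/(0.7722 − (-1.08)) = 0.05.
Then μ = -0.0302 − (-1.08)·0.05 = 0.02.

μ = 0.02, σ = 0.05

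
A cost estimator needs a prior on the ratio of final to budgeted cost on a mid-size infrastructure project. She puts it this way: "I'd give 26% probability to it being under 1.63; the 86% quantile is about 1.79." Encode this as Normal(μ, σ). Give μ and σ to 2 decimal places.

μ = 1.69, σ = 0.09

For Normal(μ,σ), the p-quantile is μ + z_p·σ. Here z_{0.26} = -0.6433, z_{0.86} = 1.08.
So 1.63 = μ − 0.6433σ and 1.79 = μ + 1.08σ.
Subtracting: σ = (1.79 − 1.63)/(1.08 − (-0.6433)) = 0.09.
Then μ = 1.63 − (-0.6433)·0.09 = 1.69.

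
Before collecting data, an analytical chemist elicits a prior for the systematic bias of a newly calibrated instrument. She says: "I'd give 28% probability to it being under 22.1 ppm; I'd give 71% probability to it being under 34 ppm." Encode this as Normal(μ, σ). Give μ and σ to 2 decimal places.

μ = 28.20, σ = 10.47

The p-quantile of Normal(μ,σ) is μ + z_p·σ, with z_{0.28} = -0.5828 and z_{0.71} = 0.5534.
Eliminate σ: μ = (z₂·x₁ − z₁·x₂)/(z₂ − z₁) = (0.5534·22.1 − (-0.5828)·34)/1.136 = 28.20.
Then σ = (x₂ − x₁)/(z₂ − z₁) = (34 − 22.1)/1.136 = 10.47.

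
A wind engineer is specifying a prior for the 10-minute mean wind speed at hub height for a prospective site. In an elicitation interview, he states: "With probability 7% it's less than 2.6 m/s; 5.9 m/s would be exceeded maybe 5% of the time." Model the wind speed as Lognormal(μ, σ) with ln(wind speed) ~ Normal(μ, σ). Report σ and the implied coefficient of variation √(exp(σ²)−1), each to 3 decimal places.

σ ≈ 0.263, CV ≈ 0.267

If T ~ Lognormal(μ,σ) then ln T ~ Normal(μ,σ), so the p-quantile of ln T is μ + z_p·σ.
ln(2.6) = 0.9555 and ln(5.9) = 1.775; z_{0.07} = -1.476, z_{0.95} = 1.645.
σ = (1.775 − 0.9555)/(1.645 − (-1.476)) = 0.263.
μ = 0.9555 − (-1.476)·0.263 = 1.343.
CV = √(exp(σ²)−1) = √(exp(0.0690)−1) = 0.267.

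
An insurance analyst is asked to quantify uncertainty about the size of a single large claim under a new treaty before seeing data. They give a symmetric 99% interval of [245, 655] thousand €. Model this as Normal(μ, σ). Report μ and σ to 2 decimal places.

μ = 450.00, σ = 79.59

A symmetric 99% interval runs μ ± z·σ with z = 2.576.
Half-width = 205, so σ = 205/2.576 = 79.59.
μ is the interval midpoint, 450.00.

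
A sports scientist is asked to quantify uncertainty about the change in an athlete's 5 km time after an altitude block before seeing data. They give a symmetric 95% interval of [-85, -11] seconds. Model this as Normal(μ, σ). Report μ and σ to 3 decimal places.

A symmetric 95% interval runs μ ± z·σ with z = 1.96.
Half-width = 37, so σ = 37/1.96 = 18.878.
μ is the interval midpoint, -48.000.

μ = -48.000, σ = 18.878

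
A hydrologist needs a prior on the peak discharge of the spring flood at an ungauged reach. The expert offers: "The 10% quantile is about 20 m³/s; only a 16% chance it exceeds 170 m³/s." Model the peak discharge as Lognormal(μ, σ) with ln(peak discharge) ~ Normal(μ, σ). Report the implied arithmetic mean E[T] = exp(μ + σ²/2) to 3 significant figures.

E[T] ≈ 104 m³/s

If T ~ Lognormal(μ,σ) then ln T ~ Normal(μ,σ), so the p-quantile of ln T is μ + z_p·σ.
ln(20) = 2.996 and ln(170) = 5.136; z_{0.1} = -1.282, z_{0.84} = 0.9945.
σ = (5.136 − 2.996)/(0.9945 − (-1.282)) = 0.940.
μ = 2.996 − (-1.282)·0.940 = 4.201.
E[T] = exp(μ + σ²/2) = exp(4.201 + 0.4421) = 104 m³/s.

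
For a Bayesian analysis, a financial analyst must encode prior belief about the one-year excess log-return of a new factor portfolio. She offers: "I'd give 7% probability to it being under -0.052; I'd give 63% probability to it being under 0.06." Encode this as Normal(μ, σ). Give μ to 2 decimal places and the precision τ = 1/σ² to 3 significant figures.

For Normal(μ,σ), the p-quantile is μ + z_p·σ. Here z_{0.07} = -1.476, z_{0.63} = 0.3319.
So -0.052 = μ − 1.476σ and 0.06 = μ + 0.3319σ.
Subtracting: σ = (0.06 − -0.052)/(0.3319 − (-1.476)) = 0.06.
Then μ = -0.052 − (-1.476)·0.06 = 0.04.
Precision τ = 1/σ² = 1/0.06196² = 260.

μ = 0.04, τ = 260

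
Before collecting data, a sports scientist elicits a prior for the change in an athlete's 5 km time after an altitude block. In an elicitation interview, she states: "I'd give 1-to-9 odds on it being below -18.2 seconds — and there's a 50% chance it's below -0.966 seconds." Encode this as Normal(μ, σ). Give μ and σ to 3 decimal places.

For Normal(μ,σ), the p-quantile is μ + z_p·σ. Here z_{0.1} = -1.282, z_{0.5} = 0.
So -18.2 = μ − 1.282σ and -0.966 = μ + 0σ.
Subtracting: σ = (-0.966 − -18.2)/(0 − (-1.282)) = 13.448.
Then μ = -18.2 − (-1.282)·13.448 = -0.966.

μ = -0.966, σ = 13.448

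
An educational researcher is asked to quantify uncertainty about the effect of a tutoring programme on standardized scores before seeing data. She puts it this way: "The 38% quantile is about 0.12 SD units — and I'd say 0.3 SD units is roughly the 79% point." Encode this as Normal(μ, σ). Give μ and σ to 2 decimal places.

The p-quantile of Normal(μ,σ) is μ + z_p·σ, with z_{0.38} = -0.3055 and z_{0.79} = 0.8064.
Eliminate σ: μ = (z₂·x₁ − z₁·x₂)/(z₂ − z₁) = (0.8064·0.12 − (-0.3055)·0.3)/1.112 = 0.17.
Then σ = (x₂ − x₁)/(z₂ − z₁) = (0.3 − 0.12)/1.112 = 0.16.

μ = 0.17, σ = 0.16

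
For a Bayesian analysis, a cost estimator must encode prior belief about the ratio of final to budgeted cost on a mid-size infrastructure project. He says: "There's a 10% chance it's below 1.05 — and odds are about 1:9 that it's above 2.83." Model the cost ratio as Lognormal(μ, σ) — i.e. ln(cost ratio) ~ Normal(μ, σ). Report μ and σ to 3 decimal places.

μ ≈ 0.545, σ ≈ 0.387

If T ~ Lognormal(μ,σ) then ln T ~ Normal(μ,σ), so the p-quantile of ln T is μ + z_p·σ.
ln(1.05) = 0.04879 and ln(2.83) = 1.04; z_{0.1} = -1.282, z_{0.9} = 1.282.
σ = (1.04 − 0.04879)/(1.282 − (-1.282)) = 0.387.
μ = 0.04879 − (-1.282)·0.387 = 0.545.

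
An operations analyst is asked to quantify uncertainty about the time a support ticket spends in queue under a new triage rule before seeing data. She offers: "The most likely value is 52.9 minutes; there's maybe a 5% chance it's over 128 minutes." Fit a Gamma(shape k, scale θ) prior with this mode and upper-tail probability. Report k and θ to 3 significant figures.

Gamma(k,θ) with k>1 has mode (k−1)θ, so θ = 52.9/(k−1).
Need P(X < 128) = 0.95 with θ tied to k this way. Start at k = 2, θ = 52.9: P(X<128) ≈ 0.696.
Too low — raise k to concentrate. Iterating converges to k ≈ 4.49.
Then θ = 52.9/(4.49−1) ≈ 15.2.

k ≈ 4.49, θ ≈ 15.2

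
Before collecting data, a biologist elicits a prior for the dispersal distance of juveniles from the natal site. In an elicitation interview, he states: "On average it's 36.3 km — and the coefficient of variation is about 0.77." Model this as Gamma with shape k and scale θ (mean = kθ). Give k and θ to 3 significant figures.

k ≈ 1.69, θ ≈ 21.5

For Gamma(k, scale θ): mean = kθ, variance = kθ², so CV = 1/√k.
CV = 0.77, hence k = 1/CV² = 1.69.
Then θ = mean/k = 36.3/1.69 = 21.5.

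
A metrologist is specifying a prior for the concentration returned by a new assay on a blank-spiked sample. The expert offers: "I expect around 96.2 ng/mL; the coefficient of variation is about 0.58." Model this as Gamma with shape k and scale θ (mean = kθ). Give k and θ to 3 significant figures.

For Gamma(k, scale θ): mean = kθ, variance = kθ², so CV = 1/√k.
CV = 0.58, hence k = 1/CV² = 2.97.
Then θ = mean/k = 96.2/2.97 = 32.4.

k ≈ 2.97, θ ≈ 32.4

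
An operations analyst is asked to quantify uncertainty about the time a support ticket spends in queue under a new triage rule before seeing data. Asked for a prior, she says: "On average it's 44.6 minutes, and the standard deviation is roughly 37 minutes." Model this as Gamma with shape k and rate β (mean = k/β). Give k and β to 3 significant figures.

k ≈ 1.45, β ≈ 0.0326

For Gamma(k, rate β): mean = k/β, variance = k/β², so CV = 1/√k.
CV = SD/mean = 37/44.6 = 0.8296, hence k = 1/CV² = 1.45.
Then β = k/mean = 1.45/44.6 = 0.0326.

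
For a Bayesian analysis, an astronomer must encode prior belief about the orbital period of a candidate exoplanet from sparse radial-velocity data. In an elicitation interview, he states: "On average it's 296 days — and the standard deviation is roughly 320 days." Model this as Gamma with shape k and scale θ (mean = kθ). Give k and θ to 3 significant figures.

For Gamma(k, scale θ): mean = kθ, variance = kθ², so CV = 1/√k.
CV = SD/mean = 320/296 = 1.081, hence k = 1/CV² = 0.856.
Then θ = mean/k = 296/0.856 = 346.

k ≈ 0.856, θ ≈ 346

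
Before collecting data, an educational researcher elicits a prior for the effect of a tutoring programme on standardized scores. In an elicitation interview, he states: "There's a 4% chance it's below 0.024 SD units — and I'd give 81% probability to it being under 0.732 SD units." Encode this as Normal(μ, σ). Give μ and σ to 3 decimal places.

μ = 0.496, σ = 0.269

For Normal(μ,σ), the p-quantile is μ + z_p·σ. Here z_{0.04} = -1.751, z_{0.81} = 0.8779.
So 0.024 = μ − 1.751σ and 0.732 = μ + 0.8779σ.
Subtracting: σ = (0.732 − 0.024)/(0.8779 − (-1.751)) = 0.269.
Then μ = 0.024 − (-1.751)·0.269 = 0.496.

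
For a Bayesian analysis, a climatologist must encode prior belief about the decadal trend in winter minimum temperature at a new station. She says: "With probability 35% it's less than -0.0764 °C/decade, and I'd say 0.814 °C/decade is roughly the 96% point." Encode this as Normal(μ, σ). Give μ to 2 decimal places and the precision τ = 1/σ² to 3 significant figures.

For Normal(μ,σ), the p-quantile is μ + z_p·σ. Here z_{0.35} = -0.3853, z_{0.96} = 1.751.
So -0.0764 = μ − 0.3853σ and 0.814 = μ + 1.751σ.
Subtracting: σ = (0.814 − -0.0764)/(1.751 − (-0.3853)) = 0.42.
Then μ = -0.0764 − (-0.3853)·0.42 = 0.08.
Precision τ = 1/σ² = 1/0.4169² = 5.75.

μ = 0.08, τ = 5.75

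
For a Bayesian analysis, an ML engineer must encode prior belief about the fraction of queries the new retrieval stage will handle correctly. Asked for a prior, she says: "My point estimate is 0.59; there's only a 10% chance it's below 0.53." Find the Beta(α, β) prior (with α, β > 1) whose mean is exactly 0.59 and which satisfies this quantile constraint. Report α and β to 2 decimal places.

α ≈ 65.66, β ≈ 45.63

With mean 0.59 fixed, write α = 0.59s, β = 0.41s where s = α+β.
Need P(θ < 0.53) = 0.1 under Beta(0.59s, 0.41s). Normal approximation: (q−m)/√(m(1−m)/s) ≈ z_{0.1} = -1.28, so s ≈ 0.59·0.41·(-1.28)²/(0.53−0.59)² = 110.4.
At s = 110.4: P(θ<0.53) ≈ 0.101. Adjusting to match 0.1 gives s ≈ 111.30.
So α = 0.59·111.30 ≈ 65.66, β = 0.41·111.30 ≈ 45.63.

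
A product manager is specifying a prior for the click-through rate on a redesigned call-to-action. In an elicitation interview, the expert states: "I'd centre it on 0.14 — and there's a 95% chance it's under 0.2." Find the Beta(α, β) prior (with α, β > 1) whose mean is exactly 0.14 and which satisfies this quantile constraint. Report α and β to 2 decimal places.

With mean 0.14 fixed, write α = 0.14s, β = 0.86s where s = α+β.
Need P(θ < 0.2) = 0.95 under Beta(0.14s, 0.86s). Normal approximation: (q−m)/√(m(1−m)/s) ≈ z_{0.95} = 1.64, so s ≈ 0.14·0.86·(1.64)²/(0.2−0.14)² = 90.5.
At s = 90.5: P(θ<0.2) ≈ 0.940. Adjusting to match 0.95 gives s ≈ 102.06.
So α = 0.14·102.06 ≈ 14.29, β = 0.86·102.06 ≈ 87.77.

α ≈ 14.29, β ≈ 87.77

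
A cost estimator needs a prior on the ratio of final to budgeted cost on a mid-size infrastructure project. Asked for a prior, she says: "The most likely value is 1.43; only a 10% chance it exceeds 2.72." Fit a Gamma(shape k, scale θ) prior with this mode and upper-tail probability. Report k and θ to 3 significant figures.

k ≈ 5.63, θ ≈ 0.309

Gamma(k,θ) with k>1 has mode (k−1)θ, so θ = 1.43/(k−1).
Need P(X < 2.72) = 0.9 with θ tied to k this way. Start at k = 2, θ = 1.43: P(X<2.72) ≈ 0.567.
Too low — raise k to concentrate. Iterating converges to k ≈ 5.63.
Then θ = 1.43/(5.63−1) ≈ 0.309.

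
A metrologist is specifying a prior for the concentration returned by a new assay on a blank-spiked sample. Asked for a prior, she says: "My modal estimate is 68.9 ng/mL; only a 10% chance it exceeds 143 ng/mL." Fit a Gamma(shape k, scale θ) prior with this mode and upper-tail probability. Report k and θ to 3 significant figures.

k ≈ 4.6, θ ≈ 19.1

Gamma(k,θ) with k>1 has mode (k−1)θ, so θ = 68.9/(k−1).
Need P(X < 143) = 0.9 with θ tied to k this way. Start at k = 2, θ = 68.9: P(X<143) ≈ 0.614.
Too low — raise k to concentrate. Iterating converges to k ≈ 4.6.
Then θ = 68.9/(4.6−1) ≈ 19.1.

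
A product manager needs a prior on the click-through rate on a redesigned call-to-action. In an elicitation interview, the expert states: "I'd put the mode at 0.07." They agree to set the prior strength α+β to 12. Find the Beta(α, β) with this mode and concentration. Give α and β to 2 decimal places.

α = 1.70, β = 10.30

For α,β > 1 the Beta mode is (α−1)/(α+β−2). With α+β = 12, the mode is (α−1)/10.
Set (α−1)/10 = 0.07 → α = 1 + 0.07·10 = 1.70.
β = 12 − α = 10.30.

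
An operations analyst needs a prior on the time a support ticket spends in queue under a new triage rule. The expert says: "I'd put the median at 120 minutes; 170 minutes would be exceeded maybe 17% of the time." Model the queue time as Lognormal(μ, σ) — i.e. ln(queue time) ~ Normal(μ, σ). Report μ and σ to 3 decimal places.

μ ≈ 4.787, σ ≈ 0.365

If T ~ Lognormal(μ,σ) then ln T ~ Normal(μ,σ), so the p-quantile of ln T is μ + z_p·σ.
ln(120) = 4.787 and ln(170) = 5.136; z_{0.5} = 0, z_{0.83} = 0.9542.
σ = (5.136 − 4.787)/(0.9542 − (0)) = 0.365.
μ = 4.787 − (0)·0.365 = 4.787.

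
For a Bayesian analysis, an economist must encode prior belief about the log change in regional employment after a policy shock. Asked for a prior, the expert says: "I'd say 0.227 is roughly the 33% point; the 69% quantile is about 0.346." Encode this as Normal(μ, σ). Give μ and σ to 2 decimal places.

μ = 0.28, σ = 0.13

The p-quantile of Normal(μ,σ) is μ + z_p·σ, with z_{0.33} = -0.4399 and z_{0.69} = 0.4959.
Eliminate σ: μ = (z₂·x₁ − z₁·x₂)/(z₂ − z₁) = (0.4959·0.227 − (-0.4399)·0.346)/0.9358 = 0.28.
Then σ = (x₂ − x₁)/(z₂ − z₁) = (0.346 − 0.227)/0.9358 = 0.13.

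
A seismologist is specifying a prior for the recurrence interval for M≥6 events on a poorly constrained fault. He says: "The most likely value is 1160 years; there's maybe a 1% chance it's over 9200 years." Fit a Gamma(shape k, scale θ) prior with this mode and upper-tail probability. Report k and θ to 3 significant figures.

k ≈ 1.79, θ ≈ 1480

Gamma(k,θ) with k>1 has mode (k−1)θ, so θ = 1160/(k−1).
Need P(X < 9200) = 0.99 with θ tied to k this way. Start at k = 2, θ = 1160: P(X<9200) ≈ 0.997.
Too high — lower k to spread out. Iterating converges to k ≈ 1.79.
Then θ = 1160/(1.79−1) ≈ 1480.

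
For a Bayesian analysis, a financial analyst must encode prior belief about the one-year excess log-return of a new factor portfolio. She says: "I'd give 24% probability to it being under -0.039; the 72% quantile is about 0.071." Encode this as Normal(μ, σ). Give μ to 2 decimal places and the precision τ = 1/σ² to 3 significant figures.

μ = 0.02, τ = 137

For Normal(μ,σ), the p-quantile is μ + z_p·σ. Here z_{0.24} = -0.7063, z_{0.72} = 0.5828.
So -0.039 = μ − 0.7063σ and 0.071 = μ + 0.5828σ.
Subtracting: σ = (0.071 − -0.039)/(0.5828 − (-0.7063)) = 0.09.
Then μ = -0.039 − (-0.7063)·0.09 = 0.02.
Precision τ = 1/σ² = 1/0.08533² = 137.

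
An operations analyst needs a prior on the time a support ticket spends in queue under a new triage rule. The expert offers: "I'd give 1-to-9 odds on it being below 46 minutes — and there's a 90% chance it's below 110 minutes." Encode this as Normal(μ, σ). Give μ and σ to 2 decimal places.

μ = 78.00, σ = 24.97

The p-quantile of Normal(μ,σ) is μ + z_p·σ, with z_{0.1} = -1.282 and z_{0.9} = 1.282.
Eliminate σ: μ = (z₂·x₁ − z₁·x₂)/(z₂ − z₁) = (1.282·46 − (-1.282)·110)/2.563 = 78.00.
Then σ = (x₂ − x₁)/(z₂ − z₁) = (110 − 46)/2.563 = 24.97.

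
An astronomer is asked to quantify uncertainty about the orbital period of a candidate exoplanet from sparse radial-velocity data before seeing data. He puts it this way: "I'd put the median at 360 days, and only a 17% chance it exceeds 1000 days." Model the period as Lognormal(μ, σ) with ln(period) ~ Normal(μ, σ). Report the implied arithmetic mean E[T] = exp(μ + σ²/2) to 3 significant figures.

If T ~ Lognormal(μ,σ) then ln T ~ Normal(μ,σ), so the p-quantile of ln T is μ + z_p·σ.
ln(360) = 5.886 and ln(1000) = 6.908; z_{0.5} = 0, z_{0.83} = 0.9542.
σ = (6.908 − 5.886)/(0.9542 − (0)) = 1.071.
μ = 5.886 − (0)·1.071 = 5.886.
E[T] = exp(μ + σ²/2) = exp(5.886 + 0.5732) = 639 days.

E[T] ≈ 639 days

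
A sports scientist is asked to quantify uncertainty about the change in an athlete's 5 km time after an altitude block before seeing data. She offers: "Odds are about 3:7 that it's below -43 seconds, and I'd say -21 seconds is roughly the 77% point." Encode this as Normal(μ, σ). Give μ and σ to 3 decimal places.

The p-quantile of Normal(μ,σ) is μ + z_p·σ, with z_{0.3} = -0.5244 and z_{0.77} = 0.7388.
Eliminate σ: μ = (z₂·x₁ − z₁·x₂)/(z₂ − z₁) = (0.7388·-43 − (-0.5244)·-21)/1.263 = -33.867.
Then σ = (x₂ − x₁)/(z₂ − z₁) = (-21 − -43)/1.263 = 17.415.

μ = -33.867, σ = 17.415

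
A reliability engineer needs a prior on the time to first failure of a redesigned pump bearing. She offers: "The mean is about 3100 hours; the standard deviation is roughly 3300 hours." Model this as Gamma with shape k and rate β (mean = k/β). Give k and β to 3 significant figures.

For Gamma(k, rate β): mean = k/β, variance = k/β², so CV = 1/√k.
CV = SD/mean = 3300/3100 = 1.065, hence k = 1/CV² = 0.882.
Then β = k/mean = 0.882/3100 = 0.000285.

k ≈ 0.882, β ≈ 0.000285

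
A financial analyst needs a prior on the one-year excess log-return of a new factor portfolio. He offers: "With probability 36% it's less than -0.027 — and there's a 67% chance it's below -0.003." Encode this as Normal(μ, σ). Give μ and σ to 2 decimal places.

For Normal(μ,σ), the p-quantile is μ + z_p·σ. Here z_{0.36} = -0.3585, z_{0.67} = 0.4399.
So -0.027 = μ − 0.3585σ and -0.003 = μ + 0.4399σ.
Subtracting: σ = (-0.003 − -0.027)/(0.4399 − (-0.3585)) = 0.03.
Then μ = -0.027 − (-0.3585)·0.03 = -0.02.

μ = -0.02, σ = 0.03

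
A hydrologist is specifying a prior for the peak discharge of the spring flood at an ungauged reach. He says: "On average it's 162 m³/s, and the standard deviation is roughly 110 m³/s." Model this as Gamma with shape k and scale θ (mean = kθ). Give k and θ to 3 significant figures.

For Gamma(k, scale θ): mean = kθ, variance = kθ², so CV = 1/√k.
CV = SD/mean = 110/162 = 0.679, hence k = 1/CV² = 2.17.
Then θ = mean/k = 162/2.17 = 74.7.

k ≈ 2.17, θ ≈ 74.7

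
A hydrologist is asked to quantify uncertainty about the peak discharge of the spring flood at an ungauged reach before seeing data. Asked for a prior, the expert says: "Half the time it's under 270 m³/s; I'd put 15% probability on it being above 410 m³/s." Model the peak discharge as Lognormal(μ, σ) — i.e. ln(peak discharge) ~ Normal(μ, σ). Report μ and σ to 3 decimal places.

If T ~ Lognormal(μ,σ) then ln T ~ Normal(μ,σ), so the p-quantile of ln T is μ + z_p·σ.
ln(270) = 5.598 and ln(410) = 6.016; z_{0.5} = 0, z_{0.85} = 1.036.
σ = (6.016 − 5.598)/(1.036 − (0)) = 0.403.
μ = 5.598 − (0)·0.403 = 5.598.

μ ≈ 5.598, σ ≈ 0.403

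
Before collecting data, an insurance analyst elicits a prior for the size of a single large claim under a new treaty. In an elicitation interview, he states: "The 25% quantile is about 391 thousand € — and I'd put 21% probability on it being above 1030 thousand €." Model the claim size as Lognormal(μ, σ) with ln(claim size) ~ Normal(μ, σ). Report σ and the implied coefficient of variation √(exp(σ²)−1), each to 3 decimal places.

σ ≈ 0.654, CV ≈ 0.731

If T ~ Lognormal(μ,σ) then ln T ~ Normal(μ,σ), so the p-quantile of ln T is μ + z_p·σ.
ln(391) = 5.969 and ln(1030) = 6.937; z_{0.25} = -0.6745, z_{0.79} = 0.8064.
σ = (6.937 − 5.969)/(0.8064 − (-0.6745)) = 0.654.
μ = 5.969 − (-0.6745)·0.654 = 6.410.
CV = √(exp(σ²)−1) = √(exp(0.4278)−1) = 0.731.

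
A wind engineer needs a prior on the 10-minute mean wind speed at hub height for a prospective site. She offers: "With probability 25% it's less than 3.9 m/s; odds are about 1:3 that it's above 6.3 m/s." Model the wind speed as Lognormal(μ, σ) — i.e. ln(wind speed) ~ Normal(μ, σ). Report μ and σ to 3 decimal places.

μ ≈ 1.601, σ ≈ 0.356

If T ~ Lognormal(μ,σ) then ln T ~ Normal(μ,σ), so the p-quantile of ln T is μ + z_p·σ.
ln(3.9) = 1.361 and ln(6.3) = 1.841; z_{0.25} = -0.6745, z_{0.75} = 0.6745.
σ = (1.841 − 1.361)/(0.6745 − (-0.6745)) = 0.356.
μ = 1.361 − (-0.6745)·0.356 = 1.601.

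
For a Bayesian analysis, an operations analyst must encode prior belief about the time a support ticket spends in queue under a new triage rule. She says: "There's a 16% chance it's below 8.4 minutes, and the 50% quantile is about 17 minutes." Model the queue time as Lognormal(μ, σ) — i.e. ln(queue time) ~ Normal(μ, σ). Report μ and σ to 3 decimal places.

If T ~ Lognormal(μ,σ) then ln T ~ Normal(μ,σ), so the p-quantile of ln T is μ + z_p·σ.
ln(8.4) = 2.128 and ln(17) = 2.833; z_{0.16} = -0.9945, z_{0.5} = 0.
σ = (2.833 − 2.128)/(0 − (-0.9945)) = 0.709.
μ = 2.128 − (-0.9945)·0.709 = 2.833.

μ ≈ 2.833, σ ≈ 0.709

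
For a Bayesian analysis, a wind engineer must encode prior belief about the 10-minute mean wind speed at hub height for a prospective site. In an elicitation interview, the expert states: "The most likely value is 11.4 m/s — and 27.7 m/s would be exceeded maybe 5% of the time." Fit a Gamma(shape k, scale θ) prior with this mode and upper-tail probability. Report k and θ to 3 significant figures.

Gamma(k,θ) with k>1 has mode (k−1)θ, so θ = 11.4/(k−1).
Need P(X < 27.7) = 0.95 with θ tied to k this way. Start at k = 2, θ = 11.4: P(X<27.7) ≈ 0.698.
Too low — raise k to concentrate. Iterating converges to k ≈ 4.46.
Then θ = 11.4/(4.46−1) ≈ 3.3.

k ≈ 4.46, θ ≈ 3.3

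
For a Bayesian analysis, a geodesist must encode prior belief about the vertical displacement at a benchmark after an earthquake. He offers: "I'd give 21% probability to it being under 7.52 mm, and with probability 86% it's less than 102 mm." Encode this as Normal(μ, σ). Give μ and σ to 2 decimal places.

μ = 47.90, σ = 50.08

For Normal(μ,σ), the p-quantile is μ + z_p·σ. Here z_{0.21} = -0.8064, z_{0.86} = 1.08.
So 7.52 = μ − 0.8064σ and 102 = μ + 1.08σ.
Subtracting: σ = (102 − 7.52)/(1.08 − (-0.8064)) = 50.08.
Then μ = 7.52 − (-0.8064)·50.08 = 47.90.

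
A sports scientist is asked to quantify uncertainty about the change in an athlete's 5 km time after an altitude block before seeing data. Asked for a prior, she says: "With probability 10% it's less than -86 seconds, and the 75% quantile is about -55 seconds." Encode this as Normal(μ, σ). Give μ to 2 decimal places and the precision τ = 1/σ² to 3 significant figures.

μ = -65.69, τ = 0.00398

The p-quantile of Normal(μ,σ) is μ + z_p·σ, with z_{0.1} = -1.282 and z_{0.75} = 0.6745.
Eliminate σ: μ = (z₂·x₁ − z₁·x₂)/(z₂ − z₁) = (0.6745·-86 − (-1.282)·-55)/1.956 = -65.69.
Then σ = (x₂ − x₁)/(z₂ − z₁) = (-55 − -86)/1.956 = 15.85.
Precision τ = 1/σ² = 1/15.85² = 0.00398.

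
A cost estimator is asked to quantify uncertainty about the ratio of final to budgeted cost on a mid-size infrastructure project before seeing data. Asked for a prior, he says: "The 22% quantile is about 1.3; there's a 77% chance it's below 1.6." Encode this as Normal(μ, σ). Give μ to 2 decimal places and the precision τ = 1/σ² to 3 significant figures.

For Normal(μ,σ), the p-quantile is μ + z_p·σ. Here z_{0.22} = -0.7722, z_{0.77} = 0.7388.
So 1.3 = μ − 0.7722σ and 1.6 = μ + 0.7388σ.
Subtracting: σ = (1.6 − 1.3)/(0.7388 − (-0.7722)) = 0.20.
Then μ = 1.3 − (-0.7722)·0.20 = 1.45.
Precision τ = 1/σ² = 1/0.1985² = 25.4.

μ = 1.45, τ = 25.4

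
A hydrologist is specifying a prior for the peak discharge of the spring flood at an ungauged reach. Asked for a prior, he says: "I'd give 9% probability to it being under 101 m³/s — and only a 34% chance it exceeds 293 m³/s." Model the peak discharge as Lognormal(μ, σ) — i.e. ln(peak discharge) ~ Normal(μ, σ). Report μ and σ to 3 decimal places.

If T ~ Lognormal(μ,σ) then ln T ~ Normal(μ,σ), so the p-quantile of ln T is μ + z_p·σ.
ln(101) = 4.615 and ln(293) = 5.68; z_{0.09} = -1.341, z_{0.66} = 0.4125.
σ = (5.68 − 4.615)/(0.4125 − (-1.341)) = 0.607.
μ = 4.615 − (-1.341)·0.607 = 5.430.

μ ≈ 5.430, σ ≈ 0.607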